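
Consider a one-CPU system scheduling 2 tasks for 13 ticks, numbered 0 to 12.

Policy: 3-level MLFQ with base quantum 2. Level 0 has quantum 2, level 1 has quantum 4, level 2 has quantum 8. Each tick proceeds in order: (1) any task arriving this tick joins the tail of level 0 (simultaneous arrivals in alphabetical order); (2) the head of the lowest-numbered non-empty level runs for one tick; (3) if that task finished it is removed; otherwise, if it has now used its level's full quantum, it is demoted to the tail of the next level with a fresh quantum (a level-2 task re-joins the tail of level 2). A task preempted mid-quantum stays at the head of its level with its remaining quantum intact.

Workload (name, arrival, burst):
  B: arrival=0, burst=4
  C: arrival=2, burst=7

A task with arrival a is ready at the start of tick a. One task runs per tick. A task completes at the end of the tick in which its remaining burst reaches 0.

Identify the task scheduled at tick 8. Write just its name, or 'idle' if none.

running at tick 8 = C

t=0: L0/L1/L2 = B/-/- → run B
t=1: L0/L1/L2 = B/-/- → run B
t=2: L0/L1/L2 = C/B/- → run C
t=3: L0/L1/L2 = C/B/- → run C
t=4: L0/L1/L2 = -/BC/- → run B
t=5: L0/L1/L2 = -/BC/- → run B
t=6: L0/L1/L2 = -/C/- → run C
t=7: L0/L1/L2 = -/C/- → run C
t=8: L0/L1/L2 = -/C/- → run C
t=9: L0/L1/L2 = -/C/- → run C
t=10: L0/L1/L2 = -/-/C → run C
t=11: (idle)
t=12: (idle)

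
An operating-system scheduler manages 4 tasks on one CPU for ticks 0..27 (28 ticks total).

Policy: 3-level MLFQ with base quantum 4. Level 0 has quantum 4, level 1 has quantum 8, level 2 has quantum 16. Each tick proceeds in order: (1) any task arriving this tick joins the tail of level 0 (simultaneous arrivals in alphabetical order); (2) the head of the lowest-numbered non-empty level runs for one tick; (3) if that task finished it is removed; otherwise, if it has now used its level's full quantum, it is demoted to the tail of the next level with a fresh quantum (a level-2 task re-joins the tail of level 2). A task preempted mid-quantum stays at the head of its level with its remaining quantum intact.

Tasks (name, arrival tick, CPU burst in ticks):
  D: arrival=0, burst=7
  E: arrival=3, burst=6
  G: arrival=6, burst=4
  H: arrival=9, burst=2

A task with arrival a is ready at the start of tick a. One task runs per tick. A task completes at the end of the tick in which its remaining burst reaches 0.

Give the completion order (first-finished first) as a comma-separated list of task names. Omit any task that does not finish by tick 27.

t=0: L0/L1/L2 = D/-/- → run D
t=1: L0/L1/L2 = D/-/- → run D
t=2: L0/L1/L2 = D/-/- → run D
t=3: L0/L1/L2 = DE/-/- → run D
t=4: L0/L1/L2 = E/D/- → run E
t=5: L0/L1/L2 = E/D/- → run E
t=6: L0/L1/L2 = EG/D/- → run E
t=7: L0/L1/L2 = EG/D/- → run E
t=8: L0/L1/L2 = G/DE/- → run G
t=9: L0/L1/L2 = GH/DE/- → run G
t=10: L0/L1/L2 = GH/DE/- → run G
t=11: L0/L1/L2 = GH/DE/- → run G
t=12: L0/L1/L2 = H/DE/- → run H
t=13: L0/L1/L2 = H/DE/- → run H
t=14: L0/L1/L2 = -/DE/- → run D
t=15: L0/L1/L2 = -/DE/- → run D
t=16: L0/L1/L2 = -/DE/- → run D
t=17: L0/L1/L2 = -/E/- → run E
t=18: L0/L1/L2 = -/E/- → run E
t=19: (idle)
t=20: (idle)
t=21: (idle)
t=22: (idle)
t=23: (idle)
t=24: (idle)
t=25: (idle)
t=26: (idle)
t=27: (idle)

completion order = G, H, D, E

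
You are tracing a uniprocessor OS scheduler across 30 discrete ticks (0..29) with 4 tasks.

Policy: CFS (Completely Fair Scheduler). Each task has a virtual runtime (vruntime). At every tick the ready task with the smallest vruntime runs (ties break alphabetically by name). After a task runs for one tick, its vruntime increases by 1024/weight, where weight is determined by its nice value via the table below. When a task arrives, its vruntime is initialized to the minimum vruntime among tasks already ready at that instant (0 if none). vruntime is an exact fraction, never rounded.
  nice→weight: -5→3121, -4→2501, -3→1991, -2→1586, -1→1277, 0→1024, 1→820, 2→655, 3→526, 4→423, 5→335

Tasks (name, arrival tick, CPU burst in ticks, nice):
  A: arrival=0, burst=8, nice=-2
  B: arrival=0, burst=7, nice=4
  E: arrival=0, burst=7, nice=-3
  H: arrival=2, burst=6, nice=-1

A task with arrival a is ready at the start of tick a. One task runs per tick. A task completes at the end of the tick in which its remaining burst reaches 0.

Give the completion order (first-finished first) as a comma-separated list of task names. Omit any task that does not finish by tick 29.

completion order = E, H, A, B

t=0: vr[A=0 B=0 E=0] → run A
t=1: vr[A=512/793 B=0 E=0] → run B
t=2: vr[A=512/793 B=1024/423 E=0 H=0] → run E
t=3: vr[A=512/793 B=1024/423 E=1024/1991 H=0] → run H
t=4: vr[A=512/793 B=1024/423 E=1024/1991 H=1024/1277] → run E
t=5: vr[A=512/793 B=1024/423 E=2048/1991 H=1024/1277] → run A
t=6: vr[A=1024/793 B=1024/423 E=2048/1991 H=1024/1277] → run H
t=7: vr[A=1024/793 B=1024/423 E=2048/1991 H=2048/1277] → run E
t=8: vr[A=1024/793 B=1024/423 E=3072/1991 H=2048/1277] → run A
t=9: vr[A=1536/793 B=1024/423 E=3072/1991 H=2048/1277] → run E
t=10: vr[A=1536/793 B=1024/423 E=4096/1991 H=2048/1277] → run H
t=11: vr[A=1536/793 B=1024/423 E=4096/1991 H=3072/1277] → run A
t=12: vr[A=2048/793 B=1024/423 E=4096/1991 H=3072/1277] → run E
t=13: vr[A=2048/793 B=1024/423 E=5120/1991 H=3072/1277] → run H
t=14: vr[A=2048/793 B=1024/423 E=5120/1991 H=4096/1277] → run B
t=15: vr[A=2048/793 B=2048/423 E=5120/1991 H=4096/1277] → run E
t=16: vr[A=2048/793 B=2048/423 E=6144/1991 H=4096/1277] → run A
t=17: vr[A=2560/793 B=2048/423 E=6144/1991 H=4096/1277] → run E
t=18: vr[A=2560/793 B=2048/423 H=4096/1277] → run H
t=19: vr[A=2560/793 B=2048/423 H=5120/1277] → run A
t=20: vr[A=3072/793 B=2048/423 H=5120/1277] → run A
t=21: vr[A=3584/793 B=2048/423 H=5120/1277] → run H
t=22: vr[A=3584/793 B=2048/423] → run A
t=23: vr[B=2048/423] → run B
t=24: vr[B=1024/141] → run B
t=25: vr[B=4096/423] → run B
t=26: vr[B=5120/423] → run B
t=27: vr[B=2048/141] → run B
t=28: (idle)
t=29: (idle)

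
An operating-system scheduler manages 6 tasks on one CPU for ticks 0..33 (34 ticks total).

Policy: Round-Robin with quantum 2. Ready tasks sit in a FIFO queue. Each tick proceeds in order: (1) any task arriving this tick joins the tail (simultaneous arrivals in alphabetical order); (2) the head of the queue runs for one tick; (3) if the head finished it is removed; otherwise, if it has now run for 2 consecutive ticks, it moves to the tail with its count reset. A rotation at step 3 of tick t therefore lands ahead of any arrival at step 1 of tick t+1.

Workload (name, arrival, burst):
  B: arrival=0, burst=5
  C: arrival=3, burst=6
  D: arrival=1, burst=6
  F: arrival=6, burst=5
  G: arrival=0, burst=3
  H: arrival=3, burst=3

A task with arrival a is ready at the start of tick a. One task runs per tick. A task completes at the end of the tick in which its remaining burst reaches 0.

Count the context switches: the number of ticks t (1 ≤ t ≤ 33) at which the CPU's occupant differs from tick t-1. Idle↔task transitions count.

context switches = 16

t=0: queue=[B,G] q_used=0 → run B
t=1: queue=[B,G,D] q_used=1 → run B
t=2: queue=[G,D,B] q_used=0 → run G
t=3: queue=[G,D,B,C,H] q_used=1 → run G
t=4: queue=[D,B,C,H,G] q_used=0 → run D
t=5: queue=[D,B,C,H,G] q_used=1 → run D
t=6: queue=[B,C,H,G,D,F] q_used=0 → run B
t=7: queue=[B,C,H,G,D,F] q_used=1 → run B
t=8: queue=[C,H,G,D,F,B] q_used=0 → run C
t=9: queue=[C,H,G,D,F,B] q_used=1 → run C
t=10: queue=[H,G,D,F,B,C] q_used=0 → run H
t=11: queue=[H,G,D,F,B,C] q_used=1 → run H
t=12: queue=[G,D,F,B,C,H] q_used=0 → run G
t=13: queue=[D,F,B,C,H] q_used=0 → run D
t=14: queue=[D,F,B,C,H] q_used=1 → run D
t=15: queue=[F,B,C,H,D] q_used=0 → run F
t=16: queue=[F,B,C,H,D] q_used=1 → run F
t=17: queue=[B,C,H,D,F] q_used=0 → run B
t=18: queue=[C,H,D,F] q_used=0 → run C
t=19: queue=[C,H,D,F] q_used=1 → run C
t=20: queue=[H,D,F,C] q_used=0 → run H
t=21: queue=[D,F,C] q_used=0 → run D
t=22: queue=[D,F,C] q_used=1 → run D
t=23: queue=[F,C] q_used=0 → run F
t=24: queue=[F,C] q_used=1 → run F
t=25: queue=[C,F] q_used=0 → run C
t=26: queue=[C,F] q_used=1 → run C
t=27: queue=[F] q_used=0 → run F
t=28: (idle)
t=29: (idle)
t=30: (idle)
t=31: (idle)
t=32: (idle)
t=33: (idle)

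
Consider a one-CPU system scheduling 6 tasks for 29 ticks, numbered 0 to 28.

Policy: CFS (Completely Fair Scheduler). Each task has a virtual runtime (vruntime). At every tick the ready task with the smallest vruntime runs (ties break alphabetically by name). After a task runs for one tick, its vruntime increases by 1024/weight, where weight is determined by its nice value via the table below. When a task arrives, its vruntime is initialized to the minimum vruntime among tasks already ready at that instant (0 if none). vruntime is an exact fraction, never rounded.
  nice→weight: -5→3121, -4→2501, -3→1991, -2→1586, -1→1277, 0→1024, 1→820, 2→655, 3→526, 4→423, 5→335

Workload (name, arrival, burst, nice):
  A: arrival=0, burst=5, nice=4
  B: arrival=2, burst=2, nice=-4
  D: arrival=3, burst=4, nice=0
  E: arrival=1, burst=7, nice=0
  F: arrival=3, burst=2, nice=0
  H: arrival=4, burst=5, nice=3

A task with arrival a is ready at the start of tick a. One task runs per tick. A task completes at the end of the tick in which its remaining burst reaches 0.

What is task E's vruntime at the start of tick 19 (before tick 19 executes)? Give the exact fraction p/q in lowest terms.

vruntime(E, start of tick 19) = 3139/423

t=0: vr[A=0] → run A
t=1: vr[A=1024/423 E=1024/423] → run A
t=2: vr[A=2048/423 B=1024/423 E=1024/423] → run B
t=3: vr[A=2048/423 B=2994176/1057923 D=1024/423 E=1024/423 F=1024/423] → run D
t=4: vr[A=2048/423 B=2994176/1057923 D=1447/423 E=1024/423 F=1024/423 H=1024/423] → run E
t=5: vr[A=2048/423 B=2994176/1057923 D=1447/423 E=1447/423 F=1024/423 H=1024/423] → run F
t=6: vr[A=2048/423 B=2994176/1057923 D=1447/423 E=1447/423 F=1447/423 H=1024/423] → run H
t=7: vr[A=2048/423 B=2994176/1057923 D=1447/423 E=1447/423 F=1447/423 H=485888/111249] → run B
t=8: vr[A=2048/423 D=1447/423 E=1447/423 F=1447/423 H=485888/111249] → run D
t=9: vr[A=2048/423 D=1870/423 E=1447/423 F=1447/423 H=485888/111249] → run E
t=10: vr[A=2048/423 D=1870/423 E=1870/423 F=1447/423 H=485888/111249] → run F
t=11: vr[A=2048/423 D=1870/423 E=1870/423 H=485888/111249] → run H
t=12: vr[A=2048/423 D=1870/423 E=1870/423 H=702464/111249] → run D
t=13: vr[A=2048/423 D=2293/423 E=1870/423 H=702464/111249] → run E
t=14: vr[A=2048/423 D=2293/423 E=2293/423 H=702464/111249] → run A
t=15: vr[A=1024/141 D=2293/423 E=2293/423 H=702464/111249] → run D
t=16: vr[A=1024/141 E=2293/423 H=702464/111249] → run E
t=17: vr[A=1024/141 E=2716/423 H=702464/111249] → run H
t=18: vr[A=1024/141 E=2716/423 H=919040/111249] → run E
t=19: vr[A=1024/141 E=3139/423 H=919040/111249] → run A
t=20: vr[A=4096/423 E=3139/423 H=919040/111249] → run E
t=21: vr[A=4096/423 E=3562/423 H=919040/111249] → run H
t=22: vr[A=4096/423 E=3562/423 H=1135616/111249] → run E
t=23: vr[A=4096/423 H=1135616/111249] → run A
t=24: vr[H=1135616/111249] → run H
t=25: (idle)
t=26: (idle)
t=27: (idle)
t=28: (idle)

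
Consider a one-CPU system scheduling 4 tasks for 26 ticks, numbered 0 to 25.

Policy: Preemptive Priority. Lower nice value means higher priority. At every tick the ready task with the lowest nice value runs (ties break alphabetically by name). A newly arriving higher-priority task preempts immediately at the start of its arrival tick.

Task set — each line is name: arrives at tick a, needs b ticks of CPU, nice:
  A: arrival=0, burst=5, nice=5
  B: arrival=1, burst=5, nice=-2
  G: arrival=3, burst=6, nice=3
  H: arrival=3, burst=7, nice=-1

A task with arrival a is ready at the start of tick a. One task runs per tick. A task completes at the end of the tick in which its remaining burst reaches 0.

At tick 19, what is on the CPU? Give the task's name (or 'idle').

t=0: ready={A} → run A
t=1: ready={A,B} → run B
t=2: ready={A,B} → run B
t=3: ready={A,B,G,H} → run B
t=4: ready={A,B,G,H} → run B
t=5: ready={A,B,G,H} → run B
t=6: ready={A,G,H} → run H
t=7: ready={A,G,H} → run H
t=8: ready={A,G,H} → run H
t=9: ready={A,G,H} → run H
t=10: ready={A,G,H} → run H
t=11: ready={A,G,H} → run H
t=12: ready={A,G,H} → run H
t=13: ready={A,G} → run G
t=14: ready={A,G} → run G
t=15: ready={A,G} → run G
t=16: ready={A,G} → run G
t=17: ready={A,G} → run G
t=18: ready={A,G} → run G
t=19: ready={A} → run A
t=20: ready={A} → run A
t=21: ready={A} → run A
t=22: ready={A} → run A
t=23: (idle)
t=24: (idle)
t=25: (idle)

running at tick 19 = A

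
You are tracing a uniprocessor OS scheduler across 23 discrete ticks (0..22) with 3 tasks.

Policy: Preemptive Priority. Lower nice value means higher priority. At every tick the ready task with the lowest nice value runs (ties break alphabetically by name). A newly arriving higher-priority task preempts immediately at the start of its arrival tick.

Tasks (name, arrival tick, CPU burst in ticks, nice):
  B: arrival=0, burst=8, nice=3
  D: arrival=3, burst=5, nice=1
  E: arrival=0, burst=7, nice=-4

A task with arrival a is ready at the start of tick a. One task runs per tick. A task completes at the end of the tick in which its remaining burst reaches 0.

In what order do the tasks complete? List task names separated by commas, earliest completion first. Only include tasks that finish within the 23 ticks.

completion order = E, D, B

t=0: ready={B,E} → run E
t=1: ready={B,E} → run E
t=2: ready={B,E} → run E
t=3: ready={B,D,E} → run E
t=4: ready={B,D,E} → run E
t=5: ready={B,D,E} → run E
t=6: ready={B,D,E} → run E
t=7: ready={B,D} → run D
t=8: ready={B,D} → run D
t=9: ready={B,D} → run D
t=10: ready={B,D} → run D
t=11: ready={B,D} → run D
t=12: ready={B} → run B
t=13: ready={B} → run B
t=14: ready={B} → run B
t=15: ready={B} → run B
t=16: ready={B} → run B
t=17: ready={B} → run B
t=18: ready={B} → run B
t=19: ready={B} → run B
t=20: (idle)
t=21: (idle)
t=22: (idle)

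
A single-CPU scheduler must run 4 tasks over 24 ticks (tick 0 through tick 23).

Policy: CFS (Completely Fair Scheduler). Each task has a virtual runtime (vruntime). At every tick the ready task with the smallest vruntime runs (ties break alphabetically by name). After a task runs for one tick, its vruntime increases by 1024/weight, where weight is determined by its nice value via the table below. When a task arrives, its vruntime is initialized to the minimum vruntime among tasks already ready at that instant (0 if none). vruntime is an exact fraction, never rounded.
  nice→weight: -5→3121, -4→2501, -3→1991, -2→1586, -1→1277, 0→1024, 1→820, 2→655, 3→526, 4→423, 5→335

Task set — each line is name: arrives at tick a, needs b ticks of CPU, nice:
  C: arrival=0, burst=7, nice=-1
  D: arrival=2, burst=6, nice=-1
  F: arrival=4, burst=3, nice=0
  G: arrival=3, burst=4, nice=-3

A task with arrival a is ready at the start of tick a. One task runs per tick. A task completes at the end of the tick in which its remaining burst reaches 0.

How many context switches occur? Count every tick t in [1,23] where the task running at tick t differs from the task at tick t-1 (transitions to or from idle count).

t=0: vr[C=0] → run C
t=1: vr[C=1024/1277] → run C
t=2: vr[C=2048/1277 D=2048/1277] → run C
t=3: vr[C=3072/1277 D=2048/1277 G=2048/1277] → run D
t=4: vr[C=3072/1277 D=3072/1277 F=2048/1277 G=2048/1277] → run F
t=5: vr[C=3072/1277 D=3072/1277 F=3325/1277 G=2048/1277] → run G
t=6: vr[C=3072/1277 D=3072/1277 F=3325/1277 G=5385216/2542507] → run G
t=7: vr[C=3072/1277 D=3072/1277 F=3325/1277 G=6692864/2542507] → run C
t=8: vr[C=4096/1277 D=3072/1277 F=3325/1277 G=6692864/2542507] → run D
t=9: vr[C=4096/1277 D=4096/1277 F=3325/1277 G=6692864/2542507] → run F
t=10: vr[C=4096/1277 D=4096/1277 F=4602/1277 G=6692864/2542507] → run G
t=11: vr[C=4096/1277 D=4096/1277 F=4602/1277 G=8000512/2542507] → run G
t=12: vr[C=4096/1277 D=4096/1277 F=4602/1277] → run C
t=13: vr[C=5120/1277 D=4096/1277 F=4602/1277] → run D
t=14: vr[C=5120/1277 D=5120/1277 F=4602/1277] → run F
t=15: vr[C=5120/1277 D=5120/1277] → run C
t=16: vr[C=6144/1277 D=5120/1277] → run D
t=17: vr[C=6144/1277 D=6144/1277] → run C
t=18: vr[D=6144/1277] → run D
t=19: vr[D=7168/1277] → run D
t=20: (idle)
t=21: (idle)
t=22: (idle)
t=23: (idle)

context switches = 15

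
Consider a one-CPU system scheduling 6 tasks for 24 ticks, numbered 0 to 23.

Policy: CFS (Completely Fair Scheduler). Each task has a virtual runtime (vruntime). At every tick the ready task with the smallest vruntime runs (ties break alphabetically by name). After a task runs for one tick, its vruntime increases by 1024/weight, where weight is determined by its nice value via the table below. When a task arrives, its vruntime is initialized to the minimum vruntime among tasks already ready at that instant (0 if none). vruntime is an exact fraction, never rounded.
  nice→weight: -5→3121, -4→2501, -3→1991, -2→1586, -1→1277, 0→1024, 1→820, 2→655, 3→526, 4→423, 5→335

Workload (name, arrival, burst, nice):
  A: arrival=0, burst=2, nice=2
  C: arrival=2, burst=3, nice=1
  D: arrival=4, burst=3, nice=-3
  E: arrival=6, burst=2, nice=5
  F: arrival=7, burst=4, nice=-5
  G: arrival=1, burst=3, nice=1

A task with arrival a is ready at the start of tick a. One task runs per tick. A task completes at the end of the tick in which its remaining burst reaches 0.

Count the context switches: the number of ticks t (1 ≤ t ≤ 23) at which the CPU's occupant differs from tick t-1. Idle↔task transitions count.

context switches = 15

t=0: vr[A=0] → run A
t=1: vr[A=1024/655 G=1024/655] → run A
t=2: vr[C=1024/655 G=1024/655] → run C
t=3: vr[C=15104/5371 G=1024/655] → run G
t=4: vr[C=15104/5371 D=15104/5371 G=15104/5371] → run C
t=5: vr[C=109056/26855 D=15104/5371 G=15104/5371] → run D
t=6: vr[C=109056/26855 D=35571968/10693661 E=15104/5371 G=15104/5371] → run E
t=7: vr[C=109056/26855 D=35571968/10693661 E=10559744/1799285 F=15104/5371 G=15104/5371] → run F
t=8: vr[C=109056/26855 D=35571968/10693661 E=10559744/1799285 F=52639488/16762891 G=15104/5371] → run G
t=9: vr[C=109056/26855 D=35571968/10693661 E=10559744/1799285 F=52639488/16762891 G=109056/26855] → run F
t=10: vr[C=109056/26855 D=35571968/10693661 E=10559744/1799285 F=58139392/16762891 G=109056/26855] → run D
t=11: vr[C=109056/26855 D=41071872/10693661 E=10559744/1799285 F=58139392/16762891 G=109056/26855] → run F
t=12: vr[C=109056/26855 D=41071872/10693661 E=10559744/1799285 F=63639296/16762891 G=109056/26855] → run F
t=13: vr[C=109056/26855 D=41071872/10693661 E=10559744/1799285 G=109056/26855] → run D
t=14: vr[C=109056/26855 E=10559744/1799285 G=109056/26855] → run C
t=15: vr[E=10559744/1799285 G=109056/26855] → run G
t=16: vr[E=10559744/1799285] → run E
t=17: (idle)
t=18: (idle)
t=19: (idle)
t=20: (idle)
t=21: (idle)
t=22: (idle)
t=23: (idle)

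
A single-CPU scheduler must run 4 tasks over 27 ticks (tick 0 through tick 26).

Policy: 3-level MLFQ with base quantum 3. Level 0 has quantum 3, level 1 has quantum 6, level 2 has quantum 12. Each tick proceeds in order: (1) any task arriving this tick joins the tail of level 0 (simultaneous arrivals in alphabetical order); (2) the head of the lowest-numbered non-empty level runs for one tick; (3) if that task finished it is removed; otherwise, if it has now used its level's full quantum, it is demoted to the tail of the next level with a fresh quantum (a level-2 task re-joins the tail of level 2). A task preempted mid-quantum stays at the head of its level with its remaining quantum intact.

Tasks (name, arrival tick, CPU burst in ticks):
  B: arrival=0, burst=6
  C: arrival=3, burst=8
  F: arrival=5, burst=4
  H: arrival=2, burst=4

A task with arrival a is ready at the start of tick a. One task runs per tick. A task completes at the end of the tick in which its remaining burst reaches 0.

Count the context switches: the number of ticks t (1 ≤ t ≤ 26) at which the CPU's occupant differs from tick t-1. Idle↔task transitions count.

t=0: L0/L1/L2 = B/-/- → run B
t=1: L0/L1/L2 = B/-/- → run B
t=2: L0/L1/L2 = BH/-/- → run B
t=3: L0/L1/L2 = HC/B/- → run H
t=4: L0/L1/L2 = HC/B/- → run H
t=5: L0/L1/L2 = HCF/B/- → run H
t=6: L0/L1/L2 = CF/BH/- → run C
t=7: L0/L1/L2 = CF/BH/- → run C
t=8: L0/L1/L2 = CF/BH/- → run C
t=9: L0/L1/L2 = F/BHC/- → run F
t=10: L0/L1/L2 = F/BHC/- → run F
t=11: L0/L1/L2 = F/BHC/- → run F
t=12: L0/L1/L2 = -/BHCF/- → run B
t=13: L0/L1/L2 = -/BHCF/- → run B
t=14: L0/L1/L2 = -/BHCF/- → run B
t=15: L0/L1/L2 = -/HCF/- → run H
t=16: L0/L1/L2 = -/CF/- → run C
t=17: L0/L1/L2 = -/CF/- → run C
t=18: L0/L1/L2 = -/CF/- → run C
t=19: L0/L1/L2 = -/CF/- → run C
t=20: L0/L1/L2 = -/CF/- → run C
t=21: L0/L1/L2 = -/F/- → run F
t=22: (idle)
t=23: (idle)
t=24: (idle)
t=25: (idle)
t=26: (idle)

context switches = 8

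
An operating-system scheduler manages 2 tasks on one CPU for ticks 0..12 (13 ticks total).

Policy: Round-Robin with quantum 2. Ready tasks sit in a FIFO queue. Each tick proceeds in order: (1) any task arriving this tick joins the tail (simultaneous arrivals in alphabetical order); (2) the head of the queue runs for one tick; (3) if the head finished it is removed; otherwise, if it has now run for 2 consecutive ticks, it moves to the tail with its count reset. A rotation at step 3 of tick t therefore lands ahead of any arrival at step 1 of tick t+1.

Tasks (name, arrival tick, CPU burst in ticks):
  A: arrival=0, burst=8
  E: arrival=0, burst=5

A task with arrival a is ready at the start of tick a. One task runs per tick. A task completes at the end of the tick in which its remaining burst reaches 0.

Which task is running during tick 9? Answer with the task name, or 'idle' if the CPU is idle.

running at tick 9 = A

t=0: queue=[A,E] q_used=0 → run A
t=1: queue=[A,E] q_used=1 → run A
t=2: queue=[E,A] q_used=0 → run E
t=3: queue=[E,A] q_used=1 → run E
t=4: queue=[A,E] q_used=0 → run A
t=5: queue=[A,E] q_used=1 → run A
t=6: queue=[E,A] q_used=0 → run E
t=7: queue=[E,A] q_used=1 → run E
t=8: queue=[A,E] q_used=0 → run A
t=9: queue=[A,E] q_used=1 → run A
t=10: queue=[E,A] q_used=0 → run E
t=11: queue=[A] q_used=0 → run A
t=12: queue=[A] q_used=1 → run A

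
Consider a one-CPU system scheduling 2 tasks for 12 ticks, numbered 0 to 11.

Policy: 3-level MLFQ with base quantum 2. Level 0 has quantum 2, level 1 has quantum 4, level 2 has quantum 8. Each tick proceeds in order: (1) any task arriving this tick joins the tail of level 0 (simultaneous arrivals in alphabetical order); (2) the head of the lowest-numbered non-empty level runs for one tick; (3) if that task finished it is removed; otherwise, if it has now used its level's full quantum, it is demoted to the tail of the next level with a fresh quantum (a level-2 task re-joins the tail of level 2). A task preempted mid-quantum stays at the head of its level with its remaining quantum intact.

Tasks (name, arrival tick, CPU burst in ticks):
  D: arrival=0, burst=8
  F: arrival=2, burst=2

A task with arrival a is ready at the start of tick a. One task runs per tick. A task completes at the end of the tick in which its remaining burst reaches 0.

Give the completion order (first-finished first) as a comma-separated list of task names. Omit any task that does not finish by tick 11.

completion order = F, D

t=0: L0/L1/L2 = D/-/- → run D
t=1: L0/L1/L2 = D/-/- → run D
t=2: L0/L1/L2 = F/D/- → run F
t=3: L0/L1/L2 = F/D/- → run F
t=4: L0/L1/L2 = -/D/- → run D
t=5: L0/L1/L2 = -/D/- → run D
t=6: L0/L1/L2 = -/D/- → run D
t=7: L0/L1/L2 = -/D/- → run D
t=8: L0/L1/L2 = -/-/D → run D
t=9: L0/L1/L2 = -/-/D → run D
t=10: (idle)
t=11: (idle)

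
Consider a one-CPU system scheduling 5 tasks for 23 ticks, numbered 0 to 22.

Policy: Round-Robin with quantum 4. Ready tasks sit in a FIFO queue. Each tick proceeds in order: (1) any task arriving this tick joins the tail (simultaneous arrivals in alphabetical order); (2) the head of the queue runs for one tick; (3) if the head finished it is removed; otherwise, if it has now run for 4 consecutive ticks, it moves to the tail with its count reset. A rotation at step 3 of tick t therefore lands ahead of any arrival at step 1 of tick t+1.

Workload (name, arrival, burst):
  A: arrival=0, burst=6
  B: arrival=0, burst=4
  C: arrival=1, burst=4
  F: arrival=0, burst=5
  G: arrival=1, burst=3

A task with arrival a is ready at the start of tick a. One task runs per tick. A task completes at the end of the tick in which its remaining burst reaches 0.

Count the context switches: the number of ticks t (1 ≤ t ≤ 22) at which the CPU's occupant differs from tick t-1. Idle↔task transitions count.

context switches = 7

t=0: queue=[A,B,F] q_used=0 → run A
t=1: queue=[A,B,F,C,G] q_used=1 → run A
t=2: queue=[A,B,F,C,G] q_used=2 → run A
t=3: queue=[A,B,F,C,G] q_used=3 → run A
t=4: queue=[B,F,C,G,A] q_used=0 → run B
t=5: queue=[B,F,C,G,A] q_used=1 → run B
t=6: queue=[B,F,C,G,A] q_used=2 → run B
t=7: queue=[B,F,C,G,A] q_used=3 → run B
t=8: queue=[F,C,G,A] q_used=0 → run F
t=9: queue=[F,C,G,A] q_used=1 → run F
t=10: queue=[F,C,G,A] q_used=2 → run F
t=11: queue=[F,C,G,A] q_used=3 → run F
t=12: queue=[C,G,A,F] q_used=0 → run C
t=13: queue=[C,G,A,F] q_used=1 → run C
t=14: queue=[C,G,A,F] q_used=2 → run C
t=15: queue=[C,G,A,F] q_used=3 → run C
t=16: queue=[G,A,F] q_used=0 → run G
t=17: queue=[G,A,F] q_used=1 → run G
t=18: queue=[G,A,F] q_used=2 → run G
t=19: queue=[A,F] q_used=0 → run A
t=20: queue=[A,F] q_used=1 → run A
t=21: queue=[F] q_used=0 → run F
t=22: (idle)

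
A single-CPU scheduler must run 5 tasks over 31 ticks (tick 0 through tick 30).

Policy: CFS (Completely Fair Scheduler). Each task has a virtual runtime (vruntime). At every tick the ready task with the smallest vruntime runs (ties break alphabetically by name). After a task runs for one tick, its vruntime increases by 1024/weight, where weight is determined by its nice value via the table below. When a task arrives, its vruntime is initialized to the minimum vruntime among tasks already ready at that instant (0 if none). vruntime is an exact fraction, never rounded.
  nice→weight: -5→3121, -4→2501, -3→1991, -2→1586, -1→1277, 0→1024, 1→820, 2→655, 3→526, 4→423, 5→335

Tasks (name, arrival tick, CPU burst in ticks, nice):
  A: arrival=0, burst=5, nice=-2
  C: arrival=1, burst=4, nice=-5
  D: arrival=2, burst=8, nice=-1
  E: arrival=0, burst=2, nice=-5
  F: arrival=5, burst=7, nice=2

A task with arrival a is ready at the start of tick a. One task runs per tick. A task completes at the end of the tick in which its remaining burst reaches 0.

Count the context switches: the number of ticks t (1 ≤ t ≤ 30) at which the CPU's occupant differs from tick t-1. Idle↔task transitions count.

context switches = 23

t=0: vr[A=0 E=0] → run A
t=1: vr[A=512/793 C=0 E=0] → run C
t=2: vr[A=512/793 C=1024/3121 D=0 E=0] → run D
t=3: vr[A=512/793 C=1024/3121 D=1024/1277 E=0] → run E
t=4: vr[A=512/793 C=1024/3121 D=1024/1277 E=1024/3121] → run C
t=5: vr[A=512/793 C=2048/3121 D=1024/1277 E=1024/3121 F=1024/3121] → run E
t=6: vr[A=512/793 C=2048/3121 D=1024/1277 F=1024/3121] → run F
t=7: vr[A=512/793 C=2048/3121 D=1024/1277 F=3866624/2044255] → run A
t=8: vr[A=1024/793 C=2048/3121 D=1024/1277 F=3866624/2044255] → run C
t=9: vr[A=1024/793 C=3072/3121 D=1024/1277 F=3866624/2044255] → run D
t=10: vr[A=1024/793 C=3072/3121 D=2048/1277 F=3866624/2044255] → run C
t=11: vr[A=1024/793 D=2048/1277 F=3866624/2044255] → run A
t=12: vr[A=1536/793 D=2048/1277 F=3866624/2044255] → run D
t=13: vr[A=1536/793 D=3072/1277 F=3866624/2044255] → run F
t=14: vr[A=1536/793 D=3072/1277 F=7062528/2044255] → run A
t=15: vr[A=2048/793 D=3072/1277 F=7062528/2044255] → run D
t=16: vr[A=2048/793 D=4096/1277 F=7062528/2044255] → run A
t=17: vr[D=4096/1277 F=7062528/2044255] → run D
t=18: vr[D=5120/1277 F=7062528/2044255] → run F
t=19: vr[D=5120/1277 F=10258432/2044255] → run D
t=20: vr[D=6144/1277 F=10258432/2044255] → run D
t=21: vr[D=7168/1277 F=10258432/2044255] → run F
t=22: vr[D=7168/1277 F=13454336/2044255] → run D
t=23: vr[F=13454336/2044255] → run F
t=24: vr[F=3330048/408851] → run F
t=25: vr[F=19846144/2044255] → run F
t=26: (idle)
t=27: (idle)
t=28: (idle)
t=29: (idle)
t=30: (idle)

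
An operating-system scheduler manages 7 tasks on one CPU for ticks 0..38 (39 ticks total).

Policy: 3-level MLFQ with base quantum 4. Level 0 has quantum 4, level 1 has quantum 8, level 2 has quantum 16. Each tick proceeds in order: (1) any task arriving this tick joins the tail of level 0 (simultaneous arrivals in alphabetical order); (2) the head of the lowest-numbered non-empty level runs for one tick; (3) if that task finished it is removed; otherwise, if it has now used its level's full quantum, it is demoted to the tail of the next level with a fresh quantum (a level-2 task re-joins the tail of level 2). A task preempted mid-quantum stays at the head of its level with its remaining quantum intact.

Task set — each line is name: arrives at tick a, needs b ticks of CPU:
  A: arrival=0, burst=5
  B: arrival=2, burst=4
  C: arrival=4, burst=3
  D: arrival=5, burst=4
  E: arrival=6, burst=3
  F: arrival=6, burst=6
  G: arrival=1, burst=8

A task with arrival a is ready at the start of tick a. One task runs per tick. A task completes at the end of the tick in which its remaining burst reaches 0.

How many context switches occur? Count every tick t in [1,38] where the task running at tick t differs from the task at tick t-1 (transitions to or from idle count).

context switches = 10

t=0: L0/L1/L2 = A/-/- → run A
t=1: L0/L1/L2 = AG/-/- → run A
t=2: L0/L1/L2 = AGB/-/- → run A
t=3: L0/L1/L2 = AGB/-/- → run A
t=4: L0/L1/L2 = GBC/A/- → run G
t=5: L0/L1/L2 = GBCD/A/- → run G
t=6: L0/L1/L2 = GBCDEF/A/- → run G
t=7: L0/L1/L2 = GBCDEF/A/- → run G
t=8: L0/L1/L2 = BCDEF/AG/- → run B
t=9: L0/L1/L2 = BCDEF/AG/- → run B
t=10: L0/L1/L2 = BCDEF/AG/- → run B
t=11: L0/L1/L2 = BCDEF/AG/- → run B
t=12: L0/L1/L2 = CDEF/AG/- → run C
t=13: L0/L1/L2 = CDEF/AG/- → run C
t=14: L0/L1/L2 = CDEF/AG/- → run C
t=15: L0/L1/L2 = DEF/AG/- → run D
t=16: L0/L1/L2 = DEF/AG/- → run D
t=17: L0/L1/L2 = DEF/AG/- → run D
t=18: L0/L1/L2 = DEF/AG/- → run D
t=19: L0/L1/L2 = EF/AG/- → run E
t=20: L0/L1/L2 = EF/AG/- → run E
t=21: L0/L1/L2 = EF/AG/- → run E
t=22: L0/L1/L2 = F/AG/- → run F
t=23: L0/L1/L2 = F/AG/- → run F
t=24: L0/L1/L2 = F/AG/- → run F
t=25: L0/L1/L2 = F/AG/- → run F
t=26: L0/L1/L2 = -/AGF/- → run A
t=27: L0/L1/L2 = -/GF/- → run G
t=28: L0/L1/L2 = -/GF/- → run G
t=29: L0/L1/L2 = -/GF/- → run G
t=30: L0/L1/L2 = -/GF/- → run G
t=31: L0/L1/L2 = -/F/- → run F
t=32: L0/L1/L2 = -/F/- → run F
t=33: (idle)
t=34: (idle)
t=35: (idle)
t=36: (idle)
t=37: (idle)
t=38: (idle)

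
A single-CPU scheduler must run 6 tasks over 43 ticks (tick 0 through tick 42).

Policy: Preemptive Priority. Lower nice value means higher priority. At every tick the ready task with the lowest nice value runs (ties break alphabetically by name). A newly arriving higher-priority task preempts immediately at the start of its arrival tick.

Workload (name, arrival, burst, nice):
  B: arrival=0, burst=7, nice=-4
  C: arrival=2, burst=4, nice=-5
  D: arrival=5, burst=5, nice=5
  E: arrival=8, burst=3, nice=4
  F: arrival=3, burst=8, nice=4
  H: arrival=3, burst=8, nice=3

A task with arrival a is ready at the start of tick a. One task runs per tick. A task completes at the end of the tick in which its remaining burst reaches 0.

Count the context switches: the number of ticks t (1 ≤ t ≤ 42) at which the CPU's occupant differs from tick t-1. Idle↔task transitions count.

context switches = 7

t=0: ready={B} → run B
t=1: ready={B} → run B
t=2: ready={B,C} → run C
t=3: ready={B,C,F,H} → run C
t=4: ready={B,C,F,H} → run C
t=5: ready={B,C,D,F,H} → run C
t=6: ready={B,D,F,H} → run B
t=7: ready={B,D,F,H} → run B
t=8: ready={B,D,E,F,H} → run B
t=9: ready={B,D,E,F,H} → run B
t=10: ready={B,D,E,F,H} → run B
t=11: ready={D,E,F,H} → run H
t=12: ready={D,E,F,H} → run H
t=13: ready={D,E,F,H} → run H
t=14: ready={D,E,F,H} → run H
t=15: ready={D,E,F,H} → run H
t=16: ready={D,E,F,H} → run H
t=17: ready={D,E,F,H} → run H
t=18: ready={D,E,F,H} → run H
t=19: ready={D,E,F} → run E
t=20: ready={D,E,F} → run E
t=21: ready={D,E,F} → run E
t=22: ready={D,F} → run F
t=23: ready={D,F} → run F
t=24: ready={D,F} → run F
t=25: ready={D,F} → run F
t=26: ready={D,F} → run F
t=27: ready={D,F} → run F
t=28: ready={D,F} → run F
t=29: ready={D,F} → run F
t=30: ready={D} → run D
t=31: ready={D} → run D
t=32: ready={D} → run D
t=33: ready={D} → run D
t=34: ready={D} → run D
t=35: (idle)
t=36: (idle)
t=37: (idle)
t=38: (idle)
t=39: (idle)
t=40: (idle)
t=41: (idle)
t=42: (idle)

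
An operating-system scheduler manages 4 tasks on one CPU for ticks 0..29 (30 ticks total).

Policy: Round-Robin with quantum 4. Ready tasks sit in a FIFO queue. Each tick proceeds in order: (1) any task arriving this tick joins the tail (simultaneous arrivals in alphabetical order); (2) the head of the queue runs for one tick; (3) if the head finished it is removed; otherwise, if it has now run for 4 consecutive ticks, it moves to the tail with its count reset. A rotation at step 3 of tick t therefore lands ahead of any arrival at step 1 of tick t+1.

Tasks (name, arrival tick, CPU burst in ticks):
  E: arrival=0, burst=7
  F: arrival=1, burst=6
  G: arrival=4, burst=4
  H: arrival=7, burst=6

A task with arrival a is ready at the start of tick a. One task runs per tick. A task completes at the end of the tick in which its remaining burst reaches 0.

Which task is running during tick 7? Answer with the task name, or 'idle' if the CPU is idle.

running at tick 7 = F

t=0: queue=[E] q_used=0 → run E
t=1: queue=[E,F] q_used=1 → run E
t=2: queue=[E,F] q_used=2 → run E
t=3: queue=[E,F] q_used=3 → run E
t=4: queue=[F,E,G] q_used=0 → run F
t=5: queue=[F,E,G] q_used=1 → run F
t=6: queue=[F,E,G] q_used=2 → run F
t=7: queue=[F,E,G,H] q_used=3 → run F
t=8: queue=[E,G,H,F] q_used=0 → run E
t=9: queue=[E,G,H,F] q_used=1 → run E
t=10: queue=[E,G,H,F] q_used=2 → run E
t=11: queue=[G,H,F] q_used=0 → run G
t=12: queue=[G,H,F] q_used=1 → run G
t=13: queue=[G,H,F] q_used=2 → run G
t=14: queue=[G,H,F] q_used=3 → run G
t=15: queue=[H,F] q_used=0 → run H
t=16: queue=[H,F] q_used=1 → run H
t=17: queue=[H,F] q_used=2 → run H
t=18: queue=[H,F] q_used=3 → run H
t=19: queue=[F,H] q_used=0 → run F
t=20: queue=[F,H] q_used=1 → run F
t=21: queue=[H] q_used=0 → run H
t=22: queue=[H] q_used=1 → run H
t=23: (idle)
t=24: (idle)
t=25: (idle)
t=26: (idle)
t=27: (idle)
t=28: (idle)
t=29: (idle)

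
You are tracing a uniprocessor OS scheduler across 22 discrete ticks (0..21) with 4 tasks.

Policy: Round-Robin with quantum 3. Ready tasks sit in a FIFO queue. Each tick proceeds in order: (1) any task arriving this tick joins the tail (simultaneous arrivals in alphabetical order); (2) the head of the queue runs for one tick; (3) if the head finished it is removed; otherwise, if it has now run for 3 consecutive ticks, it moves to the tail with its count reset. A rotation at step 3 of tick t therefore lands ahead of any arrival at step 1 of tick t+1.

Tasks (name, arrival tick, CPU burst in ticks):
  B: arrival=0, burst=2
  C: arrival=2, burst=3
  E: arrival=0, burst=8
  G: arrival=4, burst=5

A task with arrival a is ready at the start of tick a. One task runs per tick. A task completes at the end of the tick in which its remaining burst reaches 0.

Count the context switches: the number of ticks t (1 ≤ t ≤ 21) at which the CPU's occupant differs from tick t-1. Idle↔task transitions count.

t=0: queue=[B,E] q_used=0 → run B
t=1: queue=[B,E] q_used=1 → run B
t=2: queue=[E,C] q_used=0 → run E
t=3: queue=[E,C] q_used=1 → run E
t=4: queue=[E,C,G] q_used=2 → run E
t=5: queue=[C,G,E] q_used=0 → run C
t=6: queue=[C,G,E] q_used=1 → run C
t=7: queue=[C,G,E] q_used=2 → run C
t=8: queue=[G,E] q_used=0 → run G
t=9: queue=[G,E] q_used=1 → run G
t=10: queue=[G,E] q_used=2 → run G
t=11: queue=[E,G] q_used=0 → run E
t=12: queue=[E,G] q_used=1 → run E
t=13: queue=[E,G] q_used=2 → run E
t=14: queue=[G,E] q_used=0 → run G
t=15: queue=[G,E] q_used=1 → run G
t=16: queue=[E] q_used=0 → run E
t=17: queue=[E] q_used=1 → run E
t=18: (idle)
t=19: (idle)
t=20: (idle)
t=21: (idle)

context switches = 7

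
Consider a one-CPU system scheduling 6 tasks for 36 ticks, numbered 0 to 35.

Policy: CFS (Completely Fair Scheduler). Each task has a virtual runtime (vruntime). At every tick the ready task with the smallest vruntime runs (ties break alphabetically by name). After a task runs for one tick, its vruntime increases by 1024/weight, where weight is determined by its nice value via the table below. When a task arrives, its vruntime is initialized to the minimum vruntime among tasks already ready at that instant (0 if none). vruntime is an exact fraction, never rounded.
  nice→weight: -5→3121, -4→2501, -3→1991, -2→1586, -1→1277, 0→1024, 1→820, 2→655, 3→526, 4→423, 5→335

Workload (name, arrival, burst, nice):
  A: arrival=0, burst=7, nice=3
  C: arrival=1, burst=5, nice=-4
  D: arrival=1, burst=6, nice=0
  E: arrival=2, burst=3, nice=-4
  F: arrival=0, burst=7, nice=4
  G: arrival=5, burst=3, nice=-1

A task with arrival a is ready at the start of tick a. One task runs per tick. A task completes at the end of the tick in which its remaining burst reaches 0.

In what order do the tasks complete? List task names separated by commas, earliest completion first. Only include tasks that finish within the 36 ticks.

t=0: vr[A=0 F=0] → run A
t=1: vr[A=512/263 C=0 D=0 F=0] → run C
t=2: vr[A=512/263 C=1024/2501 D=0 E=0 F=0] → run D
t=3: vr[A=512/263 C=1024/2501 D=1 E=0 F=0] → run E
t=4: vr[A=512/263 C=1024/2501 D=1 E=1024/2501 F=0] → run F
t=5: vr[A=512/263 C=1024/2501 D=1 E=1024/2501 F=1024/423 G=1024/2501] → run C
t=6: vr[A=512/263 C=2048/2501 D=1 E=1024/2501 F=1024/423 G=1024/2501] → run E
t=7: vr[A=512/263 C=2048/2501 D=1 E=2048/2501 F=1024/423 G=1024/2501] → run G
t=8: vr[A=512/263 C=2048/2501 D=1 E=2048/2501 F=1024/423 G=3868672/3193777] → run C
t=9: vr[A=512/263 C=3072/2501 D=1 E=2048/2501 F=1024/423 G=3868672/3193777] → run E
t=10: vr[A=512/263 C=3072/2501 D=1 F=1024/423 G=3868672/3193777] → run D
t=11: vr[A=512/263 C=3072/2501 D=2 F=1024/423 G=3868672/3193777] → run G
t=12: vr[A=512/263 C=3072/2501 D=2 F=1024/423 G=6429696/3193777] → run C
t=13: vr[A=512/263 C=4096/2501 D=2 F=1024/423 G=6429696/3193777] → run C
t=14: vr[A=512/263 D=2 F=1024/423 G=6429696/3193777] → run A
t=15: vr[A=1024/263 D=2 F=1024/423 G=6429696/3193777] → run D
t=16: vr[A=1024/263 D=3 F=1024/423 G=6429696/3193777] → run G
t=17: vr[A=1024/263 D=3 F=1024/423] → run F
t=18: vr[A=1024/263 D=3 F=2048/423] → run D
t=19: vr[A=1024/263 D=4 F=2048/423] → run A
t=20: vr[A=1536/263 D=4 F=2048/423] → run D
t=21: vr[A=1536/263 D=5 F=2048/423] → run F
t=22: vr[A=1536/263 D=5 F=1024/141] → run D
t=23: vr[A=1536/263 F=1024/141] → run A
t=24: vr[A=2048/263 F=1024/141] → run F
t=25: vr[A=2048/263 F=4096/423] → run A
t=26: vr[A=2560/263 F=4096/423] → run F
t=27: vr[A=2560/263 F=5120/423] → run A
t=28: vr[A=3072/263 F=5120/423] → run A
t=29: vr[F=5120/423] → run F
t=30: vr[F=2048/141] → run F
t=31: (idle)
t=32: (idle)
t=33: (idle)
t=34: (idle)
t=35: (idle)

completion order = E, C, G, D, A, F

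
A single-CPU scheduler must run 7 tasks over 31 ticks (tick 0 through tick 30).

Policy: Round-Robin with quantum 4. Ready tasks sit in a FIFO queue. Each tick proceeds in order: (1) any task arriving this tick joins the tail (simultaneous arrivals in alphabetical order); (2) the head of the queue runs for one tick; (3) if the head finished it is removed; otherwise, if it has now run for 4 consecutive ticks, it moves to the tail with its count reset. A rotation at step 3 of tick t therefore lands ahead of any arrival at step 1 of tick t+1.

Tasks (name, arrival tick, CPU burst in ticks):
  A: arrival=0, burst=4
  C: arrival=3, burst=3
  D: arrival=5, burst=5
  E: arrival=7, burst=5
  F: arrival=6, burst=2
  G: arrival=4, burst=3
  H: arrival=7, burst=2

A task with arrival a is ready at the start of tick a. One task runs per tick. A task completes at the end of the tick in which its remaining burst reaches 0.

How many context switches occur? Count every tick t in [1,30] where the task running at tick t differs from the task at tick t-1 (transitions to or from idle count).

context switches = 9

t=0: queue=[A] q_used=0 → run A
t=1: queue=[A] q_used=1 → run A
t=2: queue=[A] q_used=2 → run A
t=3: queue=[A,C] q_used=3 → run A
t=4: queue=[C,G] q_used=0 → run C
t=5: queue=[C,G,D] q_used=1 → run C
t=6: queue=[C,G,D,F] q_used=2 → run C
t=7: queue=[G,D,F,E,H] q_used=0 → run G
t=8: queue=[G,D,F,E,H] q_used=1 → run G
t=9: queue=[G,D,F,E,H] q_used=2 → run G
t=10: queue=[D,F,E,H] q_used=0 → run D
t=11: queue=[D,F,E,H] q_used=1 → run D
t=12: queue=[D,F,E,H] q_used=2 → run D
t=13: queue=[D,F,E,H] q_used=3 → run D
t=14: queue=[F,E,H,D] q_used=0 → run F
t=15: queue=[F,E,H,D] q_used=1 → run F
t=16: queue=[E,H,D] q_used=0 → run E
t=17: queue=[E,H,D] q_used=1 → run E
t=18: queue=[E,H,D] q_used=2 → run E
t=19: queue=[E,H,D] q_used=3 → run E
t=20: queue=[H,D,E] q_used=0 → run H
t=21: queue=[H,D,E] q_used=1 → run H
t=22: queue=[D,E] q_used=0 → run D
t=23: queue=[E] q_used=0 → run E
t=24: (idle)
t=25: (idle)
t=26: (idle)
t=27: (idle)
t=28: (idle)
t=29: (idle)
t=30: (idle)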